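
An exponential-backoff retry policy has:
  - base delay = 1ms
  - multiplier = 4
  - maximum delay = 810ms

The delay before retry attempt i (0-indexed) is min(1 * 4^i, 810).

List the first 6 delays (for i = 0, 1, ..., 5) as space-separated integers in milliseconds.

Computing each delay:
  i=0: min(1*4^0, 810) = 1
  i=1: min(1*4^1, 810) = 4
  i=2: min(1*4^2, 810) = 16
  i=3: min(1*4^3, 810) = 64
  i=4: min(1*4^4, 810) = 256
  i=5: min(1*4^5, 810) = 810

Answer: 1 4 16 64 256 810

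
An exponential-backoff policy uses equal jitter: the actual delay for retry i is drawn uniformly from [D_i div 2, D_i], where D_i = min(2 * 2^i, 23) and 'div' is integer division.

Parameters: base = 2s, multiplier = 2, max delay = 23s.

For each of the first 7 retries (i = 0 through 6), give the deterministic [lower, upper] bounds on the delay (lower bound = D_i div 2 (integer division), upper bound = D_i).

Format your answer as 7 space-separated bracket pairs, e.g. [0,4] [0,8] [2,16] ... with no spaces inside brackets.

Computing bounds per retry:
  i=0: D_i=min(2*2^0,23)=2, bounds=[1,2]
  i=1: D_i=min(2*2^1,23)=4, bounds=[2,4]
  i=2: D_i=min(2*2^2,23)=8, bounds=[4,8]
  i=3: D_i=min(2*2^3,23)=16, bounds=[8,16]
  i=4: D_i=min(2*2^4,23)=23, bounds=[11,23]
  i=5: D_i=min(2*2^5,23)=23, bounds=[11,23]
  i=6: D_i=min(2*2^6,23)=23, bounds=[11,23]

Answer: [1,2] [2,4] [4,8] [8,16] [11,23] [11,23] [11,23]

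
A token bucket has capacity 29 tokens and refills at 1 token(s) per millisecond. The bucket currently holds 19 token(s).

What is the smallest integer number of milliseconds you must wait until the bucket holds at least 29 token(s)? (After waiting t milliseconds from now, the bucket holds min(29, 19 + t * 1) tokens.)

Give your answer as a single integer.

Need 19 + t * 1 >= 29, so t >= 10/1.
Smallest integer t = ceil(10/1) = 10.

Answer: 10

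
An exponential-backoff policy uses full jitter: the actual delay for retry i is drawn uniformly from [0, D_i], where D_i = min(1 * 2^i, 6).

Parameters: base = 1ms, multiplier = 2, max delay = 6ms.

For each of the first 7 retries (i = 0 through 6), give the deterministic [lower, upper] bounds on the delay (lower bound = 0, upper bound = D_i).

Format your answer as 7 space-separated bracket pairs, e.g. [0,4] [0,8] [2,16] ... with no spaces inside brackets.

Answer: [0,1] [0,2] [0,4] [0,6] [0,6] [0,6] [0,6]

Derivation:
Computing bounds per retry:
  i=0: D_i=min(1*2^0,6)=1, bounds=[0,1]
  i=1: D_i=min(1*2^1,6)=2, bounds=[0,2]
  i=2: D_i=min(1*2^2,6)=4, bounds=[0,4]
  i=3: D_i=min(1*2^3,6)=6, bounds=[0,6]
  i=4: D_i=min(1*2^4,6)=6, bounds=[0,6]
  i=5: D_i=min(1*2^5,6)=6, bounds=[0,6]
  i=6: D_i=min(1*2^6,6)=6, bounds=[0,6]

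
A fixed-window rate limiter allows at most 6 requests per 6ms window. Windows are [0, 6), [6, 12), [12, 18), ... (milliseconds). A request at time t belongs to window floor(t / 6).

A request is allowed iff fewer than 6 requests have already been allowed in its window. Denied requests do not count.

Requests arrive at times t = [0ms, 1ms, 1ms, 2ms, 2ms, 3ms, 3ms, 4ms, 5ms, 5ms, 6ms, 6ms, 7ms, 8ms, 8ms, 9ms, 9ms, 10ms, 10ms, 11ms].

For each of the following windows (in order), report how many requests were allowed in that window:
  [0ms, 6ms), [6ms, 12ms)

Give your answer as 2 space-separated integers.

Answer: 6 6

Derivation:
Processing requests:
  req#1 t=0ms (window 0): ALLOW
  req#2 t=1ms (window 0): ALLOW
  req#3 t=1ms (window 0): ALLOW
  req#4 t=2ms (window 0): ALLOW
  req#5 t=2ms (window 0): ALLOW
  req#6 t=3ms (window 0): ALLOW
  req#7 t=3ms (window 0): DENY
  req#8 t=4ms (window 0): DENY
  req#9 t=5ms (window 0): DENY
  req#10 t=5ms (window 0): DENY
  req#11 t=6ms (window 1): ALLOW
  req#12 t=6ms (window 1): ALLOW
  req#13 t=7ms (window 1): ALLOW
  req#14 t=8ms (window 1): ALLOW
  req#15 t=8ms (window 1): ALLOW
  req#16 t=9ms (window 1): ALLOW
  req#17 t=9ms (window 1): DENY
  req#18 t=10ms (window 1): DENY
  req#19 t=10ms (window 1): DENY
  req#20 t=11ms (window 1): DENY

Allowed counts by window: 6 6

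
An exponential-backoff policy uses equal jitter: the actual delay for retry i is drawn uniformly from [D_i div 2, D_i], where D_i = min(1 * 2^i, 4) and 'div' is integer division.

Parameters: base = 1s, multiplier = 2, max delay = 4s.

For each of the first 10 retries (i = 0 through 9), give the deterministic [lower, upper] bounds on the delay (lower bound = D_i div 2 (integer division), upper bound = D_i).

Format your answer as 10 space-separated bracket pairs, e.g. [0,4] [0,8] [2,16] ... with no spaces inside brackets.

Computing bounds per retry:
  i=0: D_i=min(1*2^0,4)=1, bounds=[0,1]
  i=1: D_i=min(1*2^1,4)=2, bounds=[1,2]
  i=2: D_i=min(1*2^2,4)=4, bounds=[2,4]
  i=3: D_i=min(1*2^3,4)=4, bounds=[2,4]
  i=4: D_i=min(1*2^4,4)=4, bounds=[2,4]
  i=5: D_i=min(1*2^5,4)=4, bounds=[2,4]
  i=6: D_i=min(1*2^6,4)=4, bounds=[2,4]
  i=7: D_i=min(1*2^7,4)=4, bounds=[2,4]
  i=8: D_i=min(1*2^8,4)=4, bounds=[2,4]
  i=9: D_i=min(1*2^9,4)=4, bounds=[2,4]

Answer: [0,1] [1,2] [2,4] [2,4] [2,4] [2,4] [2,4] [2,4] [2,4] [2,4]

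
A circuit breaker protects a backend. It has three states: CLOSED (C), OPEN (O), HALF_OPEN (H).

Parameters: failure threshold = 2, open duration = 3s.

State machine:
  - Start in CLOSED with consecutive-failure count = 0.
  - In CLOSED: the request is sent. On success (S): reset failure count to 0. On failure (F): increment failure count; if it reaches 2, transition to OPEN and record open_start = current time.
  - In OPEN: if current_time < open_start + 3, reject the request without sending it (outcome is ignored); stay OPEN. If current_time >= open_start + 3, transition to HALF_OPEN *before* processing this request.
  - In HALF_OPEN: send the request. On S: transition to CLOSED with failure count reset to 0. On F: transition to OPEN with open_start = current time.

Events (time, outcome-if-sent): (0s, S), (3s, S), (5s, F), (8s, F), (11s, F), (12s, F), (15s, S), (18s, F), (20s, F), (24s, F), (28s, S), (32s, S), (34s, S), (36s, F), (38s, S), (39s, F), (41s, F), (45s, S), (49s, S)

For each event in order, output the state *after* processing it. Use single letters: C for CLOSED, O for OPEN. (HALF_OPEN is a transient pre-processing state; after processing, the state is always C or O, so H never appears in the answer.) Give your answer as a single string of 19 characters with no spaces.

State after each event:
  event#1 t=0s outcome=S: state=CLOSED
  event#2 t=3s outcome=S: state=CLOSED
  event#3 t=5s outcome=F: state=CLOSED
  event#4 t=8s outcome=F: state=OPEN
  event#5 t=11s outcome=F: state=OPEN
  event#6 t=12s outcome=F: state=OPEN
  event#7 t=15s outcome=S: state=CLOSED
  event#8 t=18s outcome=F: state=CLOSED
  event#9 t=20s outcome=F: state=OPEN
  event#10 t=24s outcome=F: state=OPEN
  event#11 t=28s outcome=S: state=CLOSED
  event#12 t=32s outcome=S: state=CLOSED
  event#13 t=34s outcome=S: state=CLOSED
  event#14 t=36s outcome=F: state=CLOSED
  event#15 t=38s outcome=S: state=CLOSED
  event#16 t=39s outcome=F: state=CLOSED
  event#17 t=41s outcome=F: state=OPEN
  event#18 t=45s outcome=S: state=CLOSED
  event#19 t=49s outcome=S: state=CLOSED

Answer: CCCOOOCCOOCCCCCCOCC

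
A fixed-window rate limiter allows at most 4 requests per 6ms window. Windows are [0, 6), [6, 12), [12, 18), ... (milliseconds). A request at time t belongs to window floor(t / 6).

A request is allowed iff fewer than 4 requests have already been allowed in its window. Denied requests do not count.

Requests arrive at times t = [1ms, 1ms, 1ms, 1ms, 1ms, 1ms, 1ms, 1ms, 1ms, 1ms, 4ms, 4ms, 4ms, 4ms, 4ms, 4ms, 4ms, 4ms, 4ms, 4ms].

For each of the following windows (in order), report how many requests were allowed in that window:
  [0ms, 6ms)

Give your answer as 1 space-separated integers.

Processing requests:
  req#1 t=1ms (window 0): ALLOW
  req#2 t=1ms (window 0): ALLOW
  req#3 t=1ms (window 0): ALLOW
  req#4 t=1ms (window 0): ALLOW
  req#5 t=1ms (window 0): DENY
  req#6 t=1ms (window 0): DENY
  req#7 t=1ms (window 0): DENY
  req#8 t=1ms (window 0): DENY
  req#9 t=1ms (window 0): DENY
  req#10 t=1ms (window 0): DENY
  req#11 t=4ms (window 0): DENY
  req#12 t=4ms (window 0): DENY
  req#13 t=4ms (window 0): DENY
  req#14 t=4ms (window 0): DENY
  req#15 t=4ms (window 0): DENY
  req#16 t=4ms (window 0): DENY
  req#17 t=4ms (window 0): DENY
  req#18 t=4ms (window 0): DENY
  req#19 t=4ms (window 0): DENY
  req#20 t=4ms (window 0): DENY

Allowed counts by window: 4

Answer: 4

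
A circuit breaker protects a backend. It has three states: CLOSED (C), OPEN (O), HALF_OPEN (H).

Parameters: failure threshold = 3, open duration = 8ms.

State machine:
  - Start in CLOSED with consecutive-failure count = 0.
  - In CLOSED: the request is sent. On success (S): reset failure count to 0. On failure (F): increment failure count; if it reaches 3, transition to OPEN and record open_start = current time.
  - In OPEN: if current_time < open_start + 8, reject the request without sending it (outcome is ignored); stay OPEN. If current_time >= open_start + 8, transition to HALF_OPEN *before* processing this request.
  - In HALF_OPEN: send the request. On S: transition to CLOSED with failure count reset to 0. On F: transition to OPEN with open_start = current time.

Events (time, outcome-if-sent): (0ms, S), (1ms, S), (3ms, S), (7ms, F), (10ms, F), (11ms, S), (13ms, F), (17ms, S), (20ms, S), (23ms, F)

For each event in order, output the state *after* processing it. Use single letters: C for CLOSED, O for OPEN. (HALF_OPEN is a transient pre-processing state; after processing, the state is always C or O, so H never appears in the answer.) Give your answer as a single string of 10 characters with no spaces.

Answer: CCCCCCCCCC

Derivation:
State after each event:
  event#1 t=0ms outcome=S: state=CLOSED
  event#2 t=1ms outcome=S: state=CLOSED
  event#3 t=3ms outcome=S: state=CLOSED
  event#4 t=7ms outcome=F: state=CLOSED
  event#5 t=10ms outcome=F: state=CLOSED
  event#6 t=11ms outcome=S: state=CLOSED
  event#7 t=13ms outcome=F: state=CLOSED
  event#8 t=17ms outcome=S: state=CLOSED
  event#9 t=20ms outcome=S: state=CLOSED
  event#10 t=23ms outcome=F: state=CLOSED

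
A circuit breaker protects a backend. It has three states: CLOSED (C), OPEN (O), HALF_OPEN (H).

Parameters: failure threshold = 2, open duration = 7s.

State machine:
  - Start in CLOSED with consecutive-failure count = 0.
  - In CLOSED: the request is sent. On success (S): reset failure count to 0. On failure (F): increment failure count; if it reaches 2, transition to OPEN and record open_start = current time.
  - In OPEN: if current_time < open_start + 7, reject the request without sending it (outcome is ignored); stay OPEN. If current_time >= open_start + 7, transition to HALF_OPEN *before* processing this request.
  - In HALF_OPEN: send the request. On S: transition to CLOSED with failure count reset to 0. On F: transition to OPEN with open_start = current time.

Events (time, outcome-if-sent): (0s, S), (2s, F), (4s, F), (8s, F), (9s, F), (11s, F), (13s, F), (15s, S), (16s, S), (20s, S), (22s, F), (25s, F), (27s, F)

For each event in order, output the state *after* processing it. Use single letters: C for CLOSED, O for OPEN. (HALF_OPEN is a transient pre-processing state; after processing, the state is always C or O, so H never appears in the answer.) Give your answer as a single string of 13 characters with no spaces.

State after each event:
  event#1 t=0s outcome=S: state=CLOSED
  event#2 t=2s outcome=F: state=CLOSED
  event#3 t=4s outcome=F: state=OPEN
  event#4 t=8s outcome=F: state=OPEN
  event#5 t=9s outcome=F: state=OPEN
  event#6 t=11s outcome=F: state=OPEN
  event#7 t=13s outcome=F: state=OPEN
  event#8 t=15s outcome=S: state=OPEN
  event#9 t=16s outcome=S: state=OPEN
  event#10 t=20s outcome=S: state=CLOSED
  event#11 t=22s outcome=F: state=CLOSED
  event#12 t=25s outcome=F: state=OPEN
  event#13 t=27s outcome=F: state=OPEN

Answer: CCOOOOOOOCCOO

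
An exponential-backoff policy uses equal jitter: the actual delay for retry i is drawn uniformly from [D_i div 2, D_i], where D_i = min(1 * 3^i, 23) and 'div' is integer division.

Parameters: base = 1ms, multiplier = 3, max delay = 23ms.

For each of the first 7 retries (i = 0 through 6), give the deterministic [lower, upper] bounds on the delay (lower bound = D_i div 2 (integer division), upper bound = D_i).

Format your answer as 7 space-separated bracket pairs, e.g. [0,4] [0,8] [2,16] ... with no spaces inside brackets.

Computing bounds per retry:
  i=0: D_i=min(1*3^0,23)=1, bounds=[0,1]
  i=1: D_i=min(1*3^1,23)=3, bounds=[1,3]
  i=2: D_i=min(1*3^2,23)=9, bounds=[4,9]
  i=3: D_i=min(1*3^3,23)=23, bounds=[11,23]
  i=4: D_i=min(1*3^4,23)=23, bounds=[11,23]
  i=5: D_i=min(1*3^5,23)=23, bounds=[11,23]
  i=6: D_i=min(1*3^6,23)=23, bounds=[11,23]

Answer: [0,1] [1,3] [4,9] [11,23] [11,23] [11,23] [11,23]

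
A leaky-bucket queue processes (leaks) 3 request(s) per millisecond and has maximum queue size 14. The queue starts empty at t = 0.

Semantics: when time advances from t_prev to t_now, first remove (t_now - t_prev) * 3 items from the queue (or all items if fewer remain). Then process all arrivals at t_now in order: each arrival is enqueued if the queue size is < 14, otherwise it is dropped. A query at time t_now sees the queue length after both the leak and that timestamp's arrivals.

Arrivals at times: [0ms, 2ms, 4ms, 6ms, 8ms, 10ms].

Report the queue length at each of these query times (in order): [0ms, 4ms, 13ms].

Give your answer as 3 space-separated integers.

Queue lengths at query times:
  query t=0ms: backlog = 1
  query t=4ms: backlog = 1
  query t=13ms: backlog = 0

Answer: 1 1 0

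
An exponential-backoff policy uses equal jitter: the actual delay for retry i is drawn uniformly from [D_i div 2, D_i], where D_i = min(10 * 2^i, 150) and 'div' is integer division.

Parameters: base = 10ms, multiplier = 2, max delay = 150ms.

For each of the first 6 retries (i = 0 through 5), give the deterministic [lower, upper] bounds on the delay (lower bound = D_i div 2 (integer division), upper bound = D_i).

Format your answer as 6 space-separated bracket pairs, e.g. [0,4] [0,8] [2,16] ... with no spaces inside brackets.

Computing bounds per retry:
  i=0: D_i=min(10*2^0,150)=10, bounds=[5,10]
  i=1: D_i=min(10*2^1,150)=20, bounds=[10,20]
  i=2: D_i=min(10*2^2,150)=40, bounds=[20,40]
  i=3: D_i=min(10*2^3,150)=80, bounds=[40,80]
  i=4: D_i=min(10*2^4,150)=150, bounds=[75,150]
  i=5: D_i=min(10*2^5,150)=150, bounds=[75,150]

Answer: [5,10] [10,20] [20,40] [40,80] [75,150] [75,150]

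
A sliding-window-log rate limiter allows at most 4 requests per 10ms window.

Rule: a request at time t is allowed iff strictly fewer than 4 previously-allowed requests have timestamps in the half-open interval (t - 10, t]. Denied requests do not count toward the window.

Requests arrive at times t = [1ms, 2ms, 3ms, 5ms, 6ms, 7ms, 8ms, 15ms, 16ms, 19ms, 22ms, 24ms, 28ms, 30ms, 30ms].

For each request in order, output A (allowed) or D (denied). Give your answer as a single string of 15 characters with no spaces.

Answer: AAAADDDAAAADAAA

Derivation:
Tracking allowed requests in the window:
  req#1 t=1ms: ALLOW
  req#2 t=2ms: ALLOW
  req#3 t=3ms: ALLOW
  req#4 t=5ms: ALLOW
  req#5 t=6ms: DENY
  req#6 t=7ms: DENY
  req#7 t=8ms: DENY
  req#8 t=15ms: ALLOW
  req#9 t=16ms: ALLOW
  req#10 t=19ms: ALLOW
  req#11 t=22ms: ALLOW
  req#12 t=24ms: DENY
  req#13 t=28ms: ALLOW
  req#14 t=30ms: ALLOW
  req#15 t=30ms: ALLOW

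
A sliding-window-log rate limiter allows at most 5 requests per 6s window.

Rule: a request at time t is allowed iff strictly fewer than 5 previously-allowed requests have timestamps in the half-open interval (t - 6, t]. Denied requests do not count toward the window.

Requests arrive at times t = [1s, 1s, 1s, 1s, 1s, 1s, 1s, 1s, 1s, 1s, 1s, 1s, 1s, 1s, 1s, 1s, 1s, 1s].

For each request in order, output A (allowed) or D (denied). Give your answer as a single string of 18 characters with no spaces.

Answer: AAAAADDDDDDDDDDDDD

Derivation:
Tracking allowed requests in the window:
  req#1 t=1s: ALLOW
  req#2 t=1s: ALLOW
  req#3 t=1s: ALLOW
  req#4 t=1s: ALLOW
  req#5 t=1s: ALLOW
  req#6 t=1s: DENY
  req#7 t=1s: DENY
  req#8 t=1s: DENY
  req#9 t=1s: DENY
  req#10 t=1s: DENY
  req#11 t=1s: DENY
  req#12 t=1s: DENY
  req#13 t=1s: DENY
  req#14 t=1s: DENY
  req#15 t=1s: DENY
  req#16 t=1s: DENY
  req#17 t=1s: DENY
  req#18 t=1s: DENY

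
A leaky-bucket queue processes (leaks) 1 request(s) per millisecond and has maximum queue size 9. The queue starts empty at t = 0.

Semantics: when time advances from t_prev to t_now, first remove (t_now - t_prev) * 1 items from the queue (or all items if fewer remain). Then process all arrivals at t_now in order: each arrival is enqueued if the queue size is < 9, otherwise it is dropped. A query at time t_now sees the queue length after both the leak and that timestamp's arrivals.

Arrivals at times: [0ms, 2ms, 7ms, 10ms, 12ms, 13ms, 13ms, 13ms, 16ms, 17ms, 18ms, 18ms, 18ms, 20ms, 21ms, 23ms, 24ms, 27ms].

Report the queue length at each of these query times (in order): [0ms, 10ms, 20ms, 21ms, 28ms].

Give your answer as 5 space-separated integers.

Answer: 1 1 2 2 0

Derivation:
Queue lengths at query times:
  query t=0ms: backlog = 1
  query t=10ms: backlog = 1
  query t=20ms: backlog = 2
  query t=21ms: backlog = 2
  query t=28ms: backlog = 0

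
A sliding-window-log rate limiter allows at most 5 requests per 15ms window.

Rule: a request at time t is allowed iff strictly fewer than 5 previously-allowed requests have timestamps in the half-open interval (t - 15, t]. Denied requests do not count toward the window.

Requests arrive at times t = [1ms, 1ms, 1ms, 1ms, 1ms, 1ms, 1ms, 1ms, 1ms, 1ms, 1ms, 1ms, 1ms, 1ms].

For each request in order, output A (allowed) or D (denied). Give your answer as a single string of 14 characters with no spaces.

Tracking allowed requests in the window:
  req#1 t=1ms: ALLOW
  req#2 t=1ms: ALLOW
  req#3 t=1ms: ALLOW
  req#4 t=1ms: ALLOW
  req#5 t=1ms: ALLOW
  req#6 t=1ms: DENY
  req#7 t=1ms: DENY
  req#8 t=1ms: DENY
  req#9 t=1ms: DENY
  req#10 t=1ms: DENY
  req#11 t=1ms: DENY
  req#12 t=1ms: DENY
  req#13 t=1ms: DENY
  req#14 t=1ms: DENY

Answer: AAAAADDDDDDDDD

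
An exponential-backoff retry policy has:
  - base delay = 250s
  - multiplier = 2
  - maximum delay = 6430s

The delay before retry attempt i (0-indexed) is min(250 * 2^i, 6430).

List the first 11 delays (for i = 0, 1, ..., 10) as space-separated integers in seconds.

Answer: 250 500 1000 2000 4000 6430 6430 6430 6430 6430 6430

Derivation:
Computing each delay:
  i=0: min(250*2^0, 6430) = 250
  i=1: min(250*2^1, 6430) = 500
  i=2: min(250*2^2, 6430) = 1000
  i=3: min(250*2^3, 6430) = 2000
  i=4: min(250*2^4, 6430) = 4000
  i=5: min(250*2^5, 6430) = 6430
  i=6: min(250*2^6, 6430) = 6430
  i=7: min(250*2^7, 6430) = 6430
  i=8: min(250*2^8, 6430) = 6430
  i=9: min(250*2^9, 6430) = 6430
  i=10: min(250*2^10, 6430) = 6430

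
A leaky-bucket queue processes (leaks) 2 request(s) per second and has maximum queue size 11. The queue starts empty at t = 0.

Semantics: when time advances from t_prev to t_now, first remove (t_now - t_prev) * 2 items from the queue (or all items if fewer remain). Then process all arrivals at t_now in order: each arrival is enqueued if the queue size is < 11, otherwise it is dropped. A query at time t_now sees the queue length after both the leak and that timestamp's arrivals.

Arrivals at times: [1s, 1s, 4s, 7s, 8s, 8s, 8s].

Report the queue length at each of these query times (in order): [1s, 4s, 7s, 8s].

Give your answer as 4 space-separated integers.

Answer: 2 1 1 3

Derivation:
Queue lengths at query times:
  query t=1s: backlog = 2
  query t=4s: backlog = 1
  query t=7s: backlog = 1
  query t=8s: backlog = 3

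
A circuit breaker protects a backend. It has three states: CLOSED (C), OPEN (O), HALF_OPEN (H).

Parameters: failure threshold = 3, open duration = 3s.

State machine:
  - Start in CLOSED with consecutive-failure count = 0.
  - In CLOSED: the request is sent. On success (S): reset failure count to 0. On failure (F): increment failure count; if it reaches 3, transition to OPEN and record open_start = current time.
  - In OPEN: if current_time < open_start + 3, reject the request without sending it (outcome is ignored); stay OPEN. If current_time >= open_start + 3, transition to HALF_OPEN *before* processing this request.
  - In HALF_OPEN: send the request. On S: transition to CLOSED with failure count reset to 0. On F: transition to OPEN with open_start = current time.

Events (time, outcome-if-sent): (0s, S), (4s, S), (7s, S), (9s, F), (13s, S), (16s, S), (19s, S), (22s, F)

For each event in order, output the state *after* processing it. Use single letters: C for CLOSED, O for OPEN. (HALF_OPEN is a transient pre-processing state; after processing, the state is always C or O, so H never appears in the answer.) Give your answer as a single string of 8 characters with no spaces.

Answer: CCCCCCCC

Derivation:
State after each event:
  event#1 t=0s outcome=S: state=CLOSED
  event#2 t=4s outcome=S: state=CLOSED
  event#3 t=7s outcome=S: state=CLOSED
  event#4 t=9s outcome=F: state=CLOSED
  event#5 t=13s outcome=S: state=CLOSED
  event#6 t=16s outcome=S: state=CLOSED
  event#7 t=19s outcome=S: state=CLOSED
  event#8 t=22s outcome=F: state=CLOSED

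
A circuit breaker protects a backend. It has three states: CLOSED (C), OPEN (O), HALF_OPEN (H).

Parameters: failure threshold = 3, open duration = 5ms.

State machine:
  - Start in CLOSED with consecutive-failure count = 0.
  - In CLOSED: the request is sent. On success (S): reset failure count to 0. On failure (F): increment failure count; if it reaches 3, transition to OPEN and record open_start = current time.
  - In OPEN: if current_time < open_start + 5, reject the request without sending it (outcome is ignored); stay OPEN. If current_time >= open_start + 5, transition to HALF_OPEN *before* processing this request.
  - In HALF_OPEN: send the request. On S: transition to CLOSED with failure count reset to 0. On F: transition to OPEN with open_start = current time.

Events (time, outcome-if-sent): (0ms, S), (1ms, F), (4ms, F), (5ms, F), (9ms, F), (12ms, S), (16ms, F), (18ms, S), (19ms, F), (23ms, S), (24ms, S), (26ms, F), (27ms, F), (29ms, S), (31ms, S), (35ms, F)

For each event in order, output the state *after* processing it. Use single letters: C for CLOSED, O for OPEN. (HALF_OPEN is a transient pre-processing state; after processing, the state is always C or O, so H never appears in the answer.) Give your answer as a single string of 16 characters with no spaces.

Answer: CCCOOCCCCCCCCCCC

Derivation:
State after each event:
  event#1 t=0ms outcome=S: state=CLOSED
  event#2 t=1ms outcome=F: state=CLOSED
  event#3 t=4ms outcome=F: state=CLOSED
  event#4 t=5ms outcome=F: state=OPEN
  event#5 t=9ms outcome=F: state=OPEN
  event#6 t=12ms outcome=S: state=CLOSED
  event#7 t=16ms outcome=F: state=CLOSED
  event#8 t=18ms outcome=S: state=CLOSED
  event#9 t=19ms outcome=F: state=CLOSED
  event#10 t=23ms outcome=S: state=CLOSED
  event#11 t=24ms outcome=S: state=CLOSED
  event#12 t=26ms outcome=F: state=CLOSED
  event#13 t=27ms outcome=F: state=CLOSED
  event#14 t=29ms outcome=S: state=CLOSED
  event#15 t=31ms outcome=S: state=CLOSED
  event#16 t=35ms outcome=F: state=CLOSED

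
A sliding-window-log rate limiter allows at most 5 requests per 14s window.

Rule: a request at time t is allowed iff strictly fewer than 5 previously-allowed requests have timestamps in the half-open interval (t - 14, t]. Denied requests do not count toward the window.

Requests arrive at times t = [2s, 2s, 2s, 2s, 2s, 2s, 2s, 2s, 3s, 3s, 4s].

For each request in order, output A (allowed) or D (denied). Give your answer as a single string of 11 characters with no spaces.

Answer: AAAAADDDDDD

Derivation:
Tracking allowed requests in the window:
  req#1 t=2s: ALLOW
  req#2 t=2s: ALLOW
  req#3 t=2s: ALLOW
  req#4 t=2s: ALLOW
  req#5 t=2s: ALLOW
  req#6 t=2s: DENY
  req#7 t=2s: DENY
  req#8 t=2s: DENY
  req#9 t=3s: DENY
  req#10 t=3s: DENY
  req#11 t=4s: DENY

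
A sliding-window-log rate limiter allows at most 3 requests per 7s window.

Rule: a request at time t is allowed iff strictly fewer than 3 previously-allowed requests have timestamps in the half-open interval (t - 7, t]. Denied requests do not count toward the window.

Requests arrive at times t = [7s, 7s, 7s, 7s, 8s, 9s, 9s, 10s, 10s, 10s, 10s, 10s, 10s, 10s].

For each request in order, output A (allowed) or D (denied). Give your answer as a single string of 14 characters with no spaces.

Answer: AAADDDDDDDDDDD

Derivation:
Tracking allowed requests in the window:
  req#1 t=7s: ALLOW
  req#2 t=7s: ALLOW
  req#3 t=7s: ALLOW
  req#4 t=7s: DENY
  req#5 t=8s: DENY
  req#6 t=9s: DENY
  req#7 t=9s: DENY
  req#8 t=10s: DENY
  req#9 t=10s: DENY
  req#10 t=10s: DENY
  req#11 t=10s: DENY
  req#12 t=10s: DENY
  req#13 t=10s: DENY
  req#14 t=10s: DENY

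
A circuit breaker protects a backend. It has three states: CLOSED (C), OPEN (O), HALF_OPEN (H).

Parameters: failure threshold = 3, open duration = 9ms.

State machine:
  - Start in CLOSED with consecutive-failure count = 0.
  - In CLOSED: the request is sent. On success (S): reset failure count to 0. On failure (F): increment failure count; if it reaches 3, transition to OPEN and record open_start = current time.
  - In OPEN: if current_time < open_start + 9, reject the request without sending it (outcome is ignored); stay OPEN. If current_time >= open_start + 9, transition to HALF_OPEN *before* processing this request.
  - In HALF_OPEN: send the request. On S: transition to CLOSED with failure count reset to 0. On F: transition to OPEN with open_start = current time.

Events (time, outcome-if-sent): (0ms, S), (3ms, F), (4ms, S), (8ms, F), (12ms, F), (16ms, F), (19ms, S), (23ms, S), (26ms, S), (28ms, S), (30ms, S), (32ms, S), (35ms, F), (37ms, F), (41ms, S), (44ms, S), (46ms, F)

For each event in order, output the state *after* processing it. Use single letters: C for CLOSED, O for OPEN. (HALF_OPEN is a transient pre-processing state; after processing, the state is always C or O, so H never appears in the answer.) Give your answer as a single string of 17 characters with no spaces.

Answer: CCCCCOOOCCCCCCCCC

Derivation:
State after each event:
  event#1 t=0ms outcome=S: state=CLOSED
  event#2 t=3ms outcome=F: state=CLOSED
  event#3 t=4ms outcome=S: state=CLOSED
  event#4 t=8ms outcome=F: state=CLOSED
  event#5 t=12ms outcome=F: state=CLOSED
  event#6 t=16ms outcome=F: state=OPEN
  event#7 t=19ms outcome=S: state=OPEN
  event#8 t=23ms outcome=S: state=OPEN
  event#9 t=26ms outcome=S: state=CLOSED
  event#10 t=28ms outcome=S: state=CLOSED
  event#11 t=30ms outcome=S: state=CLOSED
  event#12 t=32ms outcome=S: state=CLOSED
  event#13 t=35ms outcome=F: state=CLOSED
  event#14 t=37ms outcome=F: state=CLOSED
  event#15 t=41ms outcome=S: state=CLOSED
  event#16 t=44ms outcome=S: state=CLOSED
  event#17 t=46ms outcome=F: state=CLOSED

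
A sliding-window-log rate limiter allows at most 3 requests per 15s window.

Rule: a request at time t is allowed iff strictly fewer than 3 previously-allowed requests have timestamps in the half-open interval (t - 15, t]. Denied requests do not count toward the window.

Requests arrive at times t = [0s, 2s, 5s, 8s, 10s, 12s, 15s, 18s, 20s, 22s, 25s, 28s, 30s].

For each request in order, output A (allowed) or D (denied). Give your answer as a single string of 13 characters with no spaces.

Tracking allowed requests in the window:
  req#1 t=0s: ALLOW
  req#2 t=2s: ALLOW
  req#3 t=5s: ALLOW
  req#4 t=8s: DENY
  req#5 t=10s: DENY
  req#6 t=12s: DENY
  req#7 t=15s: ALLOW
  req#8 t=18s: ALLOW
  req#9 t=20s: ALLOW
  req#10 t=22s: DENY
  req#11 t=25s: DENY
  req#12 t=28s: DENY
  req#13 t=30s: ALLOW

Answer: AAADDDAAADDDA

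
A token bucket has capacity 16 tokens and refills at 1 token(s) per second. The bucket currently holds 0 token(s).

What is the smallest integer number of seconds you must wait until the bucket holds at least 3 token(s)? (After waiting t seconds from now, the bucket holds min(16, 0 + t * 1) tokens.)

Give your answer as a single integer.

Need 0 + t * 1 >= 3, so t >= 3/1.
Smallest integer t = ceil(3/1) = 3.

Answer: 3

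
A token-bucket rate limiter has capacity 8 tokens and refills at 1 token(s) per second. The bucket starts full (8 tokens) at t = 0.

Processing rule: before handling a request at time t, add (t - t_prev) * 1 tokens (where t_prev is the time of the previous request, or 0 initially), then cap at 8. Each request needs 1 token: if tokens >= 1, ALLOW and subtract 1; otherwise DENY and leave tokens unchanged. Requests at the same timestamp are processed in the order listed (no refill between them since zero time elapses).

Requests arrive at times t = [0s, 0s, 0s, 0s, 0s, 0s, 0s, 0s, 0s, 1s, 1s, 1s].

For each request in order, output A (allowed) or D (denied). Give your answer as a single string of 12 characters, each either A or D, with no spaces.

Answer: AAAAAAAADADD

Derivation:
Simulating step by step:
  req#1 t=0s: ALLOW
  req#2 t=0s: ALLOW
  req#3 t=0s: ALLOW
  req#4 t=0s: ALLOW
  req#5 t=0s: ALLOW
  req#6 t=0s: ALLOW
  req#7 t=0s: ALLOW
  req#8 t=0s: ALLOW
  req#9 t=0s: DENY
  req#10 t=1s: ALLOW
  req#11 t=1s: DENY
  req#12 t=1s: DENY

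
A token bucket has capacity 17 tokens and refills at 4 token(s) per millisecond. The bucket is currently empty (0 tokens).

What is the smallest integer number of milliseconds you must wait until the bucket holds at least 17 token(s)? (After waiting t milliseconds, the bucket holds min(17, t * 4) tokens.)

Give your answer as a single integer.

Answer: 5

Derivation:
Need t * 4 >= 17, so t >= 17/4.
Smallest integer t = ceil(17/4) = 5.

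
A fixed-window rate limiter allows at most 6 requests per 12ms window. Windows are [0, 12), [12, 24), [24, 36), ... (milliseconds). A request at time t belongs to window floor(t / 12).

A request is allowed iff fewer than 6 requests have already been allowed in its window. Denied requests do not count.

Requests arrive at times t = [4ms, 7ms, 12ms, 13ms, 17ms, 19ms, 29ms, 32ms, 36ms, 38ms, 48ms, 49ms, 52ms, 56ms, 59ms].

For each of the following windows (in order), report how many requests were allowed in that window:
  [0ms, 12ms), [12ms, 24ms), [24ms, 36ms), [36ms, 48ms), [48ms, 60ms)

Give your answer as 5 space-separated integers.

Processing requests:
  req#1 t=4ms (window 0): ALLOW
  req#2 t=7ms (window 0): ALLOW
  req#3 t=12ms (window 1): ALLOW
  req#4 t=13ms (window 1): ALLOW
  req#5 t=17ms (window 1): ALLOW
  req#6 t=19ms (window 1): ALLOW
  req#7 t=29ms (window 2): ALLOW
  req#8 t=32ms (window 2): ALLOW
  req#9 t=36ms (window 3): ALLOW
  req#10 t=38ms (window 3): ALLOW
  req#11 t=48ms (window 4): ALLOW
  req#12 t=49ms (window 4): ALLOW
  req#13 t=52ms (window 4): ALLOW
  req#14 t=56ms (window 4): ALLOW
  req#15 t=59ms (window 4): ALLOW

Allowed counts by window: 2 4 2 2 5

Answer: 2 4 2 2 5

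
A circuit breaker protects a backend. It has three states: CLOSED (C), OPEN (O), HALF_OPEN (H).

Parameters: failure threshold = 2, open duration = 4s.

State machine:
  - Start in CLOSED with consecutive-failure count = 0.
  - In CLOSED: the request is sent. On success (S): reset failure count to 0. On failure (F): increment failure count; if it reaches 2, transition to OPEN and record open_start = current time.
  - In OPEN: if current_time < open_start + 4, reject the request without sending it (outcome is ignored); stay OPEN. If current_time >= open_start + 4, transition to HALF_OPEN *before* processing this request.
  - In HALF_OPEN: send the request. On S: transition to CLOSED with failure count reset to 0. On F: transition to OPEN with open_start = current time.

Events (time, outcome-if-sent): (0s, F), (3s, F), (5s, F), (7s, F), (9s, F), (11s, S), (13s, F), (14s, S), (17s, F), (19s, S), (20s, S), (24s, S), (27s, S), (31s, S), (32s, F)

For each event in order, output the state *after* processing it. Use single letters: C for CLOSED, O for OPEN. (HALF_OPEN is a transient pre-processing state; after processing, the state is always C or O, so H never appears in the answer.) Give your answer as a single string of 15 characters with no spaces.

State after each event:
  event#1 t=0s outcome=F: state=CLOSED
  event#2 t=3s outcome=F: state=OPEN
  event#3 t=5s outcome=F: state=OPEN
  event#4 t=7s outcome=F: state=OPEN
  event#5 t=9s outcome=F: state=OPEN
  event#6 t=11s outcome=S: state=CLOSED
  event#7 t=13s outcome=F: state=CLOSED
  event#8 t=14s outcome=S: state=CLOSED
  event#9 t=17s outcome=F: state=CLOSED
  event#10 t=19s outcome=S: state=CLOSED
  event#11 t=20s outcome=S: state=CLOSED
  event#12 t=24s outcome=S: state=CLOSED
  event#13 t=27s outcome=S: state=CLOSED
  event#14 t=31s outcome=S: state=CLOSED
  event#15 t=32s outcome=F: state=CLOSED

Answer: COOOOCCCCCCCCCC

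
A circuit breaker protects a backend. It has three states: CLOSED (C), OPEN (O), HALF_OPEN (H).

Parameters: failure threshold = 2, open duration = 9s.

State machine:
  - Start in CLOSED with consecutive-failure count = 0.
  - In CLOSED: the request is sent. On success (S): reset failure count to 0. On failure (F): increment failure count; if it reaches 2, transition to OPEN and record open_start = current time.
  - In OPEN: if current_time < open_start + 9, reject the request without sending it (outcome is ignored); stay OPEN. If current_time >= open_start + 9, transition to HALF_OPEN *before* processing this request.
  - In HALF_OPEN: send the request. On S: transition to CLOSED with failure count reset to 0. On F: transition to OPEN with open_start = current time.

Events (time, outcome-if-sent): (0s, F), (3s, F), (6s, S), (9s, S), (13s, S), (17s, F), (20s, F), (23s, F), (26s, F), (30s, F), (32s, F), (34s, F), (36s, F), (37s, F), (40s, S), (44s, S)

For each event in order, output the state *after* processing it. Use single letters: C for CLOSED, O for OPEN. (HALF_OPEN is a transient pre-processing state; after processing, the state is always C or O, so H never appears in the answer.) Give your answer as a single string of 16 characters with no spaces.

Answer: COOOCCOOOOOOOOCC

Derivation:
State after each event:
  event#1 t=0s outcome=F: state=CLOSED
  event#2 t=3s outcome=F: state=OPEN
  event#3 t=6s outcome=S: state=OPEN
  event#4 t=9s outcome=S: state=OPEN
  event#5 t=13s outcome=S: state=CLOSED
  event#6 t=17s outcome=F: state=CLOSED
  event#7 t=20s outcome=F: state=OPEN
  event#8 t=23s outcome=F: state=OPEN
  event#9 t=26s outcome=F: state=OPEN
  event#10 t=30s outcome=F: state=OPEN
  event#11 t=32s outcome=F: state=OPEN
  event#12 t=34s outcome=F: state=OPEN
  event#13 t=36s outcome=F: state=OPEN
  event#14 t=37s outcome=F: state=OPEN
  event#15 t=40s outcome=S: state=CLOSED
  event#16 t=44s outcome=S: state=CLOSED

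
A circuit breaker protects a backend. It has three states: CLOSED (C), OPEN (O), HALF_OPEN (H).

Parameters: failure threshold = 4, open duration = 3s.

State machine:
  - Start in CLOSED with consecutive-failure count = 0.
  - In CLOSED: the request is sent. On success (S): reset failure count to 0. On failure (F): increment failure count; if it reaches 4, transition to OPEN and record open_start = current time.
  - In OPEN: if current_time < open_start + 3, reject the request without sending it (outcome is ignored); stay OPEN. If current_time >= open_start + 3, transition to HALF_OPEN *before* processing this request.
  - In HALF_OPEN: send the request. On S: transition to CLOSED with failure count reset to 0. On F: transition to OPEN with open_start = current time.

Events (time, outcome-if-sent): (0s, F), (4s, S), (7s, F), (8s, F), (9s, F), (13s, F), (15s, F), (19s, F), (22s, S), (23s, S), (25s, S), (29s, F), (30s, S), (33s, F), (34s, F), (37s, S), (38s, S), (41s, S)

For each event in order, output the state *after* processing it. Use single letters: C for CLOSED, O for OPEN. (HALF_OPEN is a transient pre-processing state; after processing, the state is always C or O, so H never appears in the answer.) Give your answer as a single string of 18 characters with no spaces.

Answer: CCCCCOOOCCCCCCCCCC

Derivation:
State after each event:
  event#1 t=0s outcome=F: state=CLOSED
  event#2 t=4s outcome=S: state=CLOSED
  event#3 t=7s outcome=F: state=CLOSED
  event#4 t=8s outcome=F: state=CLOSED
  event#5 t=9s outcome=F: state=CLOSED
  event#6 t=13s outcome=F: state=OPEN
  event#7 t=15s outcome=F: state=OPEN
  event#8 t=19s outcome=F: state=OPEN
  event#9 t=22s outcome=S: state=CLOSED
  event#10 t=23s outcome=S: state=CLOSED
  event#11 t=25s outcome=S: state=CLOSED
  event#12 t=29s outcome=F: state=CLOSED
  event#13 t=30s outcome=S: state=CLOSED
  event#14 t=33s outcome=F: state=CLOSED
  event#15 t=34s outcome=F: state=CLOSED
  event#16 t=37s outcome=S: state=CLOSED
  event#17 t=38s outcome=S: state=CLOSED
  event#18 t=41s outcome=S: state=CLOSED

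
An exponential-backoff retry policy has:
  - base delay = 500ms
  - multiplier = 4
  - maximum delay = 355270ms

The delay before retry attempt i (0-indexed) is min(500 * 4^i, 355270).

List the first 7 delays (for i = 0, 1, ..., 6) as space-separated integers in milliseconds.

Answer: 500 2000 8000 32000 128000 355270 355270

Derivation:
Computing each delay:
  i=0: min(500*4^0, 355270) = 500
  i=1: min(500*4^1, 355270) = 2000
  i=2: min(500*4^2, 355270) = 8000
  i=3: min(500*4^3, 355270) = 32000
  i=4: min(500*4^4, 355270) = 128000
  i=5: min(500*4^5, 355270) = 355270
  i=6: min(500*4^6, 355270) = 355270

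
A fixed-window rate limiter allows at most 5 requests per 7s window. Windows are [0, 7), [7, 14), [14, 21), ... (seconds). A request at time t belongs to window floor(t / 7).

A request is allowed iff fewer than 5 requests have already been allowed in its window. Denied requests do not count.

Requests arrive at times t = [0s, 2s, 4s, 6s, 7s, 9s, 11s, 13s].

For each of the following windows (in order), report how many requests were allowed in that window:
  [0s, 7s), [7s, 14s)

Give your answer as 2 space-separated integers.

Answer: 4 4

Derivation:
Processing requests:
  req#1 t=0s (window 0): ALLOW
  req#2 t=2s (window 0): ALLOW
  req#3 t=4s (window 0): ALLOW
  req#4 t=6s (window 0): ALLOW
  req#5 t=7s (window 1): ALLOW
  req#6 t=9s (window 1): ALLOW
  req#7 t=11s (window 1): ALLOW
  req#8 t=13s (window 1): ALLOW

Allowed counts by window: 4 4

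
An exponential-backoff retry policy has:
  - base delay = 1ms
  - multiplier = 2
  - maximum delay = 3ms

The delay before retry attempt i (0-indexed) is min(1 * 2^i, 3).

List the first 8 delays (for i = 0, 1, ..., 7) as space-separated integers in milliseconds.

Computing each delay:
  i=0: min(1*2^0, 3) = 1
  i=1: min(1*2^1, 3) = 2
  i=2: min(1*2^2, 3) = 3
  i=3: min(1*2^3, 3) = 3
  i=4: min(1*2^4, 3) = 3
  i=5: min(1*2^5, 3) = 3
  i=6: min(1*2^6, 3) = 3
  i=7: min(1*2^7, 3) = 3

Answer: 1 2 3 3 3 3 3 3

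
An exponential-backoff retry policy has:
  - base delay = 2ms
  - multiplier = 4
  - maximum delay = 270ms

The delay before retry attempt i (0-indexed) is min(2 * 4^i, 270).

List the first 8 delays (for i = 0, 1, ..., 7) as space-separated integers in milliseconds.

Computing each delay:
  i=0: min(2*4^0, 270) = 2
  i=1: min(2*4^1, 270) = 8
  i=2: min(2*4^2, 270) = 32
  i=3: min(2*4^3, 270) = 128
  i=4: min(2*4^4, 270) = 270
  i=5: min(2*4^5, 270) = 270
  i=6: min(2*4^6, 270) = 270
  i=7: min(2*4^7, 270) = 270

Answer: 2 8 32 128 270 270 270 270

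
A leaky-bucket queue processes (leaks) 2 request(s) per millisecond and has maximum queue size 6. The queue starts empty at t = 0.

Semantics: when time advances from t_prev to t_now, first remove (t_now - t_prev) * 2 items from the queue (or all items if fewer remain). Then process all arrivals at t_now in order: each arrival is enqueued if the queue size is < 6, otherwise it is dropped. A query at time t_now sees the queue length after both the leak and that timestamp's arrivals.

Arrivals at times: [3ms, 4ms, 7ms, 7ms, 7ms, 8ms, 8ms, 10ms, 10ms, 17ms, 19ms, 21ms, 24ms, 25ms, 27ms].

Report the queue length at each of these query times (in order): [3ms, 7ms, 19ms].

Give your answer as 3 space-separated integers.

Queue lengths at query times:
  query t=3ms: backlog = 1
  query t=7ms: backlog = 3
  query t=19ms: backlog = 1

Answer: 1 3 1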